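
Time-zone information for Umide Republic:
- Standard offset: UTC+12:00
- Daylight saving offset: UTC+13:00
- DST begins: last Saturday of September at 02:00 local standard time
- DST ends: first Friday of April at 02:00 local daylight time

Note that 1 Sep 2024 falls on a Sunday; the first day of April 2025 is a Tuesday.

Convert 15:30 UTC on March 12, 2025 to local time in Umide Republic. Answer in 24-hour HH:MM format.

1 September 2024 is a Sunday, so Saturdays fall on 7, 14, 21, 28; the last is September 28.
1 April 2025 is a Tuesday, so the first Friday is April 4.
At the standard offset (UTC+12:00), 15:30 UTC + 12h = 03:30 Umide Republic standard time (rolling into the next day, 13 March 2025).
Daylight saving runs 28 September 2024 – 4 April 2025; the standard-time date in Umide Republic, March 13, 2025, is inside that window, so Umide Republic is at UTC+13:00.
15:30 UTC + 13h = 04:30 local (rolling into the next day, 13 March 2025).

04:30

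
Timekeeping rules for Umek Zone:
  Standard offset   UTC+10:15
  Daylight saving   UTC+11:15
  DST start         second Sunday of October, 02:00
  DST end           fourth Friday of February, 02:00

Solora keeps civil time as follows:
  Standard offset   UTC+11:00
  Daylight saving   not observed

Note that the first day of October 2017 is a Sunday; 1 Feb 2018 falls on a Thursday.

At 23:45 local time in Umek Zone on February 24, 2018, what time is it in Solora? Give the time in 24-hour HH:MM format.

1 October 2017 is a Sunday, so the first Sunday is October 1 and the second is October 8.
1 February 2018 is a Thursday, so the first Friday is February 2 and the fourth is February 23.
February 24, 2018 is outside the daylight-saving period (8 October 2017 – 23 February 2018), so Umek Zone is on standard time, UTC+10:15.
23:45 Umek Zone − 10h15m = 13:30 UTC.
Solora has no daylight saving, so its offset is UTC+11:00 year-round.
13:30 UTC + 11h = 00:30 Solora (rolling into the next day, 25 February 2018).

00:30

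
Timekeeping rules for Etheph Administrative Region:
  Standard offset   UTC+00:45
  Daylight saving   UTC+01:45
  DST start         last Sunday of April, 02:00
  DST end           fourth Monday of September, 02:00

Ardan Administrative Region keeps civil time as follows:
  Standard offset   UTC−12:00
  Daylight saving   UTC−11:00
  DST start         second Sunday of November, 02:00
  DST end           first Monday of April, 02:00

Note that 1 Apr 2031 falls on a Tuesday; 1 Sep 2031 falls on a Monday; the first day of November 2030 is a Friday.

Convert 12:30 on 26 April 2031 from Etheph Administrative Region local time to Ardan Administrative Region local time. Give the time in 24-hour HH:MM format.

1 April 2031 is a Tuesday, so Sundays fall on 6, 13, 20, 27; the last is April 27.
1 September 2031 is a Monday, so the first Monday is September 1 and the fourth is September 22.
26 April 2031 is outside the daylight-saving period (27 April – 22 September), so Etheph Administrative Region is on standard time, UTC+00:45.
12:30 Etheph Administrative Region − 0h45m = 11:45 UTC.
1 November 2030 is a Friday, so the first Sunday is November 3 and the second is November 10.
1 April 2031 is a Tuesday, so the first Monday is April 7.
At the standard offset (UTC−12:00), 11:45 UTC − 12h = 23:45 Ardan Administrative Region standard time (rolling into the previous day, 25 April 2031).
The standard-time date in Ardan Administrative Region, 25 April 2031, is outside the daylight-saving period (10 November 2030 – 7 April 2031), so Ardan Administrative Region is on standard time, UTC−12:00.
11:45 UTC − 12h = 23:45 Ardan Administrative Region (rolling into the previous day, 25 April 2031).

23:45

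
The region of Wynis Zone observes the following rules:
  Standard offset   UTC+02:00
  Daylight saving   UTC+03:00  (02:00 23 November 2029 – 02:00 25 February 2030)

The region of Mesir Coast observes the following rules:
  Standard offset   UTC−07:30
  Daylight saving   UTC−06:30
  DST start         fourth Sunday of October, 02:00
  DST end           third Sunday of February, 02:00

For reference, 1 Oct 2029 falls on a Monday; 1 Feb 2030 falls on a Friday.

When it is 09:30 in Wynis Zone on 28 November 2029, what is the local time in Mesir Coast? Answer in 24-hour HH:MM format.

28 November 2029 lies within the daylight-saving period (23 November 2029 – 25 February 2030), so Wynis Zone is on daylight time, UTC+03:00.
09:30 Wynis Zone − 3h = 06:30 UTC.
1 October 2029 is a Monday, so the first Sunday is October 7 and the fourth is October 28.
1 February 2030 is a Friday, so the first Sunday is February 3 and the third is February 17.
At the standard offset (UTC−07:30), 06:30 UTC − 7h30m = 23:00 Mesir Coast standard time (rolling into the previous day, 27 November 2029).
The standard-time date in Mesir Coast, 27 November 2029, falls between 28 October 2029 and 17 February 2030, so daylight saving is in effect and Mesir Coast is at UTC−06:30.
06:30 UTC − 6h30m = 00:00 Mesir Coast.

00:00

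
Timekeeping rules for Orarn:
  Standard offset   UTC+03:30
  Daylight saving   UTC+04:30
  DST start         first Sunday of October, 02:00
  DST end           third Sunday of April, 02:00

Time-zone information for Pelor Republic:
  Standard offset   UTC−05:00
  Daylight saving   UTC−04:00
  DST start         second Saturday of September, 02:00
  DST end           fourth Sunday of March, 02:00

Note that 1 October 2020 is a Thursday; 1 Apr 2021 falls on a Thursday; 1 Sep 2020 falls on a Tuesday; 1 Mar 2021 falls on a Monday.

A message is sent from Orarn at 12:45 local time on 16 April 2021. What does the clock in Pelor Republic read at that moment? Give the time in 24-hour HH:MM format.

1 October 2020 is a Thursday, so the first Sunday is October 4.
1 April 2021 is a Thursday, so the first Sunday is April 4 and the third is April 18.
16 April 2021 lies within the daylight-saving period (4 October 2020 – 18 April 2021), so Orarn is on daylight time, UTC+04:30.
12:45 Orarn − 4h30m = 08:15 UTC.
1 September 2020 is a Tuesday, so the first Saturday is September 5 and the second is September 12.
1 March 2021 is a Monday, so the first Sunday is March 7 and the fourth is March 28.
At the standard offset (UTC−05:00), 08:15 UTC − 5h = 03:15 Pelor Republic standard time.
The standard-time date in Pelor Republic, 16 April 2021, does not fall between 12 September 2020 and 28 March 2021, so daylight saving is not in effect and Pelor Republic is at UTC−05:00.
08:15 UTC − 5h = 03:15 Pelor Republic.

03:15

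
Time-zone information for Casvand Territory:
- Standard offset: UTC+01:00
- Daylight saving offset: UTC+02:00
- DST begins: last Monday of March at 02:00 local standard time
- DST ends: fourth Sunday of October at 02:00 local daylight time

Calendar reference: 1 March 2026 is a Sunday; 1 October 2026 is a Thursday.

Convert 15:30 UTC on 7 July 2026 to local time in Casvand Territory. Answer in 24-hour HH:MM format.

1 March 2026 is a Sunday, so Mondays fall on 2, 9, 16, 23, 30; the last is March 30.
1 October 2026 is a Thursday, so the first Sunday is October 4 and the fourth is October 25.
At the standard offset (UTC+01:00), 15:30 UTC + 1h = 16:30 Casvand Territory standard time.
The standard-time date in Casvand Territory, 7 July 2026, lies within the daylight-saving period (30 March – 25 October), so Casvand Territory is on daylight time, UTC+02:00.
15:30 UTC + 2h = 17:30 local.

17:30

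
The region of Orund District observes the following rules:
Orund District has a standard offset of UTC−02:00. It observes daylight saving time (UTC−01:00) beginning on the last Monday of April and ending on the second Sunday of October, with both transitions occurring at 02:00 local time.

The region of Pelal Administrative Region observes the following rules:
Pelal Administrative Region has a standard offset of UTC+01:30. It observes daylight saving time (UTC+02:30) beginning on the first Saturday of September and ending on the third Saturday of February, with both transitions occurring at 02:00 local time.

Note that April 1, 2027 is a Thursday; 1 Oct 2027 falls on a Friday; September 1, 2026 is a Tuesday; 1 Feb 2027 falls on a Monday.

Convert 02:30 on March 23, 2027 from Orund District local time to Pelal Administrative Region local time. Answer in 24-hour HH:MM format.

1 April 2027 is a Thursday, so Mondays fall on 5, 12, 19, 26; the last is April 26.
1 October 2027 is a Friday, so the first Sunday is October 3 and the second is October 10.
March 23, 2027 is outside the daylight-saving period (26 April – 10 October), so Orund District is on standard time, UTC−02:00.
02:30 Orund District + 2h = 04:30 UTC.
1 September 2026 is a Tuesday, so the first Saturday is September 5.
1 February 2027 is a Monday, so the first Saturday is February 6 and the third is February 20.
At the standard offset (UTC+01:30), 04:30 UTC + 1h30m = 06:00 Pelal Administrative Region standard time.
The standard-time date in Pelal Administrative Region, March 23, 2027, does not fall between 5 September 2026 and 20 February 2027, so daylight saving is not in effect and Pelal Administrative Region is at UTC+01:30.
04:30 UTC + 1h30m = 06:00 Pelal Administrative Region.

06:00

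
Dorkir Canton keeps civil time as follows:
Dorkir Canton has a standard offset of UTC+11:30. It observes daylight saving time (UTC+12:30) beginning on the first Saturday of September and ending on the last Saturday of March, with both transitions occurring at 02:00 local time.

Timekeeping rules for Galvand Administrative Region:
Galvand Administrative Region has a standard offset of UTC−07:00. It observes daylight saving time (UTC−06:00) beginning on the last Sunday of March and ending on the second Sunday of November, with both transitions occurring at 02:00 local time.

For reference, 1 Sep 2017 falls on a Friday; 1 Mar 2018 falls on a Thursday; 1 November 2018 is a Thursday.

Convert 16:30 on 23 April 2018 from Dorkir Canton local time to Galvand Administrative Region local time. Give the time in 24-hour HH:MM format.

1 September 2017 is a Friday, so the first Saturday is September 2.
1 March 2018 is a Thursday, so Saturdays fall on 3, 10, 17, 24, 31; the last is March 31.
23 April 2018 is outside the daylight-saving period (2 September 2017 – 31 March 2018), so Dorkir Canton is on standard time, UTC+11:30.
16:30 Dorkir Canton − 11h30m = 05:00 UTC.
1 March 2018 is a Thursday, so Sundays fall on 4, 11, 18, 25; the last is March 25.
1 November 2018 is a Thursday, so the first Sunday is November 4 and the second is November 11.
At the standard offset (UTC−07:00), 05:00 UTC − 7h = 22:00 Galvand Administrative Region standard time (rolling into the previous day, 22 April 2018).
The standard-time date in Galvand Administrative Region, 22 April 2018, falls between 25 March and 11 November, so daylight saving is in effect and Galvand Administrative Region is at UTC−06:00.
05:00 UTC − 6h = 23:00 Galvand Administrative Region (rolling into the previous day, 22 April 2018).

23:00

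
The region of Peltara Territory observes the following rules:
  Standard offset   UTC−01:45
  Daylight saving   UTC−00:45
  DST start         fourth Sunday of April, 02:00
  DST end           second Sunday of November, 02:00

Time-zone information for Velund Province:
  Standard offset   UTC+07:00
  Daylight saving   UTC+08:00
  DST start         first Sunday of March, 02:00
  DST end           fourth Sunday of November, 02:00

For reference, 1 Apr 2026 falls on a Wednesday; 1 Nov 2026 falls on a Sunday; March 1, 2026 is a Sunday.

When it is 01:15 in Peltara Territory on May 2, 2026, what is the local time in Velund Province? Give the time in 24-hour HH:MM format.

1 April 2026 is a Wednesday, so the first Sunday is April 5 and the fourth is April 26.
1 November 2026 is a Sunday, so the first Sunday is November 1 and the second is November 8.
Daylight saving runs 26 April – 8 November; May 2, 2026 is inside that window, so Peltara Territory is at UTC−00:45.
01:15 Peltara Territory + 0h45m = 02:00 UTC.
1 March 2026 is a Sunday, so the first Sunday is March 1.
1 November 2026 is a Sunday, so the first Sunday is November 1 and the fourth is November 22.
At the standard offset (UTC+07:00), 02:00 UTC + 7h = 09:00 Velund Province standard time.
The standard-time date in Velund Province, May 2, 2026, lies within the daylight-saving period (1 March – 22 November), so Velund Province is on daylight time, UTC+08:00.
02:00 UTC + 8h = 10:00 Velund Province.

10:00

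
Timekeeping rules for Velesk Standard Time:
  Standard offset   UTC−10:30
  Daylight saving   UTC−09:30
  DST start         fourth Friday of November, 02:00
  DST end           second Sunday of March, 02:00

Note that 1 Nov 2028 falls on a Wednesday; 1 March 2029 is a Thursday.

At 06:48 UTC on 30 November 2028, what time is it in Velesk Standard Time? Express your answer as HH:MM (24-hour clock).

21:18

1 November 2028 is a Wednesday, so the first Friday is November 3 and the fourth is November 24.
1 March 2029 is a Thursday, so the first Sunday is March 4 and the second is March 11.
At the standard offset (UTC−10:30), 06:48 UTC − 10h30m = 20:18 Velesk Standard Time standard time (rolling into the previous day, 29 November 2028).
Daylight saving runs 24 November 2028 – 11 March 2029; the standard-time date in Velesk Standard Time, 29 November 2028, is inside that window, so Velesk Standard Time is at UTC−09:30.
06:48 UTC − 9h30m = 21:18 local (rolling into the previous day, 29 November 2028).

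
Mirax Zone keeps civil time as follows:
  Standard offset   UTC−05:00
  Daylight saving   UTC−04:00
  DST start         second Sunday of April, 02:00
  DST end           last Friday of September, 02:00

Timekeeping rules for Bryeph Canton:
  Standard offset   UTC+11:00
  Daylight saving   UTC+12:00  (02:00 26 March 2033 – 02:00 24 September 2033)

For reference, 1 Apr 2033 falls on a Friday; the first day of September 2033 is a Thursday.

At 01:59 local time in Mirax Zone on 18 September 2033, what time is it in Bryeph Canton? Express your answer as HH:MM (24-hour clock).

17:59

1 April 2033 is a Friday, so the first Sunday is April 3 and the second is April 10.
1 September 2033 is a Thursday, so Fridays fall on 2, 9, 16, 23, 30; the last is September 30.
18 September 2033 falls between 10 April and 30 September, so daylight saving is in effect and Mirax Zone is at UTC−04:00.
01:59 Mirax Zone + 4h = 05:59 UTC.
At the standard offset (UTC+11:00), 05:59 UTC + 11h = 16:59 Bryeph Canton standard time.
The standard-time date in Bryeph Canton, 18 September 2033, falls between 26 March and 24 September, so daylight saving is in effect and Bryeph Canton is at UTC+12:00.
05:59 UTC + 12h = 17:59 Bryeph Canton.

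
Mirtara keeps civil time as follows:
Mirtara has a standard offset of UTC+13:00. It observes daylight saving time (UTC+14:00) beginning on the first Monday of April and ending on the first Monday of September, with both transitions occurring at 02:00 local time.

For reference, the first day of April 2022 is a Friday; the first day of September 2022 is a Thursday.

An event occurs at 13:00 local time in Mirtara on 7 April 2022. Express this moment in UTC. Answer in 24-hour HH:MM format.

23:00

1 April 2022 is a Friday, so the first Monday is April 4.
1 September 2022 is a Thursday, so the first Monday is September 5.
7 April 2022 falls between 4 April and 5 September, so daylight saving is in effect and Mirtara is at UTC+14:00.
13:00 local − 14h = 23:00 UTC (rolling into the previous day, 6 April 2022).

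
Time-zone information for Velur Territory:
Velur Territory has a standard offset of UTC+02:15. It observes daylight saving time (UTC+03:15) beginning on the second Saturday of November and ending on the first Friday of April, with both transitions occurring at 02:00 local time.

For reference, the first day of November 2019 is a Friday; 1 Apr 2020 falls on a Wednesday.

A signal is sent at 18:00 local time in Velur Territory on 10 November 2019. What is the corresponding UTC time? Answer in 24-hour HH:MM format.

14:45

1 November 2019 is a Friday, so the first Saturday is November 2 and the second is November 9.
1 April 2020 is a Wednesday, so the first Friday is April 3.
Daylight saving runs 9 November 2019 – 3 April 2020; 10 November 2019 is inside that window, so Velur Territory is at UTC+03:15.
18:00 local − 3h15m = 14:45 UTC.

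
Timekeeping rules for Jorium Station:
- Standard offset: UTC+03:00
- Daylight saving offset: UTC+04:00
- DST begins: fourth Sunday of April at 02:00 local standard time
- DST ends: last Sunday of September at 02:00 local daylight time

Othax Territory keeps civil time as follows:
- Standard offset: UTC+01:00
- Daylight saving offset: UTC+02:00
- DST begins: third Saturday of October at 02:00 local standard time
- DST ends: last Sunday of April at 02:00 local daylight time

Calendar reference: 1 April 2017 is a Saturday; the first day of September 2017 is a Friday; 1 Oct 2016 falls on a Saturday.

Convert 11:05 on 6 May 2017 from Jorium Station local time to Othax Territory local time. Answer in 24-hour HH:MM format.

1 April 2017 is a Saturday, so the first Sunday is April 2 and the fourth is April 23.
1 September 2017 is a Friday, so Sundays fall on 3, 10, 17, 24; the last is September 24.
Daylight saving runs 23 April – 24 September; 6 May 2017 is inside that window, so Jorium Station is at UTC+04:00.
11:05 Jorium Station − 4h = 07:05 UTC.
1 October 2016 is a Saturday, so the first Saturday is October 1 and the third is October 15.
1 April 2017 is a Saturday, so Sundays fall on 2, 9, 16, 23, 30; the last is April 30.
At the standard offset (UTC+01:00), 07:05 UTC + 1h = 08:05 Othax Territory standard time.
The standard-time date in Othax Territory, 6 May 2017, does not fall between 15 October 2016 and 30 April 2017, so daylight saving is not in effect and Othax Territory is at UTC+01:00.
07:05 UTC + 1h = 08:05 Othax Territory.

08:05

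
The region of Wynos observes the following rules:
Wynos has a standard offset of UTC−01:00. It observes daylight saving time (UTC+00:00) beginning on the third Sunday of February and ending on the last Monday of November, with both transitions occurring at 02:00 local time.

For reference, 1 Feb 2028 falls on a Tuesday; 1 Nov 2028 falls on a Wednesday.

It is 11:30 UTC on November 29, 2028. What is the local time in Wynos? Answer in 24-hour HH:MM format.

1 February 2028 is a Tuesday, so the first Sunday is February 6 and the third is February 20.
1 November 2028 is a Wednesday, so Mondays fall on 6, 13, 20, 27; the last is November 27.
At the standard offset (UTC−01:00), 11:30 UTC − 1h = 10:30 Wynos standard time.
The standard-time date in Wynos, November 29, 2028, is outside the daylight-saving period (20 February – 27 November), so Wynos is on standard time, UTC−01:00.
11:30 UTC − 1h = 10:30 local.

10:30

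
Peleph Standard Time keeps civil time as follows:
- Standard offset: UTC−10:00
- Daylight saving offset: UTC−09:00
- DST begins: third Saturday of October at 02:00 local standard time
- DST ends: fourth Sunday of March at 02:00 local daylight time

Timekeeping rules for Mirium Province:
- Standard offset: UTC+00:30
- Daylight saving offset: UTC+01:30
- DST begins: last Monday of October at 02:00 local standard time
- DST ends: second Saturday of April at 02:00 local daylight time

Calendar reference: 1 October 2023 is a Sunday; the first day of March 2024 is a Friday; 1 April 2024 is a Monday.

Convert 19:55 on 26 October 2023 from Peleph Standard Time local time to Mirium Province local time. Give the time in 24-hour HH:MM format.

1 October 2023 is a Sunday, so the first Saturday is October 7 and the third is October 21.
1 March 2024 is a Friday, so the first Sunday is March 3 and the fourth is March 24.
26 October 2023 lies within the daylight-saving period (21 October 2023 – 24 March 2024), so Peleph Standard Time is on daylight time, UTC−09:00.
19:55 Peleph Standard Time + 9h = 04:55 UTC (rolling into the next day, 27 October 2023).
1 October 2023 is a Sunday, so Mondays fall on 2, 9, 16, 23, 30; the last is October 30.
1 April 2024 is a Monday, so the first Saturday is April 6 and the second is April 13.
At the standard offset (UTC+00:30), 04:55 UTC + 0h30m = 05:25 Mirium Province standard time.
The standard-time date in Mirium Province, 27 October 2023, does not fall between 30 October 2023 and 13 April 2024, so daylight saving is not in effect and Mirium Province is at UTC+00:30.
04:55 UTC + 0h30m = 05:25 Mirium Province.

05:25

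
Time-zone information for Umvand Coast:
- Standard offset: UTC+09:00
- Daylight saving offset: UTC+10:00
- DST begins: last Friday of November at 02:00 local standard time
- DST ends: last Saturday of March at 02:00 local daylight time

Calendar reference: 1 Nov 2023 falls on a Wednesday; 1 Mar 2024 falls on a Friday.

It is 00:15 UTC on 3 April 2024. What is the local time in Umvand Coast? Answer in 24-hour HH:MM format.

1 November 2023 is a Wednesday, so Fridays fall on 3, 10, 17, 24; the last is November 24.
1 March 2024 is a Friday, so Saturdays fall on 2, 9, 16, 23, 30; the last is March 30.
At the standard offset (UTC+09:00), 00:15 UTC + 9h = 09:15 Umvand Coast standard time.
The standard-time date in Umvand Coast, 3 April 2024, is outside the daylight-saving period (24 November 2023 – 30 March 2024), so Umvand Coast is on standard time, UTC+09:00.
00:15 UTC + 9h = 09:15 local.

09:15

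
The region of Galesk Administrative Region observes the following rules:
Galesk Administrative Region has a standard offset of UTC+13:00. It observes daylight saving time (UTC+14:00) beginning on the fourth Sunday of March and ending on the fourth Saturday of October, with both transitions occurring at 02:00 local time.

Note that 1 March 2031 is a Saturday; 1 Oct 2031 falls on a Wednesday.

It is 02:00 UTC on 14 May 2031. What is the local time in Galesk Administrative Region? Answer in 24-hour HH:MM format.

1 March 2031 is a Saturday, so the first Sunday is March 2 and the fourth is March 23.
1 October 2031 is a Wednesday, so the first Saturday is October 4 and the fourth is October 25.
At the standard offset (UTC+13:00), 02:00 UTC + 13h = 15:00 Galesk Administrative Region standard time.
The standard-time date in Galesk Administrative Region, 14 May 2031, falls between 23 March and 25 October, so daylight saving is in effect and Galesk Administrative Region is at UTC+14:00.
02:00 UTC + 14h = 16:00 local.

16:00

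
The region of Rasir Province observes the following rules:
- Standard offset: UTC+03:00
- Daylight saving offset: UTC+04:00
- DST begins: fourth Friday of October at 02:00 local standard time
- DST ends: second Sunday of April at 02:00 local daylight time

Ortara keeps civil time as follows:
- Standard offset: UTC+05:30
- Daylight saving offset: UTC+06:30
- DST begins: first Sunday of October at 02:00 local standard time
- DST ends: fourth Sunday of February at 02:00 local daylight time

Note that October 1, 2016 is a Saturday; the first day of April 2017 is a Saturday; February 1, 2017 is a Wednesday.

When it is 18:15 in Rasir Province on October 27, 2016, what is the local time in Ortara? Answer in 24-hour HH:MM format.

21:45

1 October 2016 is a Saturday, so the first Friday is October 7 and the fourth is October 28.
1 April 2017 is a Saturday, so the first Sunday is April 2 and the second is April 9.
October 27, 2016 does not fall between 28 October 2016 and 9 April 2017, so daylight saving is not in effect and Rasir Province is at UTC+03:00.
18:15 Rasir Province − 3h = 15:15 UTC.
1 October 2016 is a Saturday, so the first Sunday is October 2.
1 February 2017 is a Wednesday, so the first Sunday is February 5 and the fourth is February 26.
At the standard offset (UTC+05:30), 15:15 UTC + 5h30m = 20:45 Ortara standard time.
Daylight saving runs 2 October 2016 – 26 February 2017; the standard-time date in Ortara, October 27, 2016, is inside that window, so Ortara is at UTC+06:30.
15:15 UTC + 6h30m = 21:45 Ortara.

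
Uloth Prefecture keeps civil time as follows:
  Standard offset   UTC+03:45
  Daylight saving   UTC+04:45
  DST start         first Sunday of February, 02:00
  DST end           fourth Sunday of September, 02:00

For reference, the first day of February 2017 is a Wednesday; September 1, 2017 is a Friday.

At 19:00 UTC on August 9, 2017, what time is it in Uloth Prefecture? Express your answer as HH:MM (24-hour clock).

1 February 2017 is a Wednesday, so the first Sunday is February 5.
1 September 2017 is a Friday, so the first Sunday is September 3 and the fourth is September 24.
At the standard offset (UTC+03:45), 19:00 UTC + 3h45m = 22:45 Uloth Prefecture standard time.
The standard-time date in Uloth Prefecture, August 9, 2017, falls between 5 February and 24 September, so daylight saving is in effect and Uloth Prefecture is at UTC+04:45.
19:00 UTC + 4h45m = 23:45 local.

23:45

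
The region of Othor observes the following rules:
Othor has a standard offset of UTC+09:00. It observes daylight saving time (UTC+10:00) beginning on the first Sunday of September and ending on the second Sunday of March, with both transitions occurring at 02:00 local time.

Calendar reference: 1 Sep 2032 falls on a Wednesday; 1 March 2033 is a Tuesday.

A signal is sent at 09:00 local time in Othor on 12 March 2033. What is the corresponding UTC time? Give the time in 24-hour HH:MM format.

23:00

1 September 2032 is a Wednesday, so the first Sunday is September 5.
1 March 2033 is a Tuesday, so the first Sunday is March 6 and the second is March 13.
12 March 2033 falls between 5 September 2032 and 13 March 2033, so daylight saving is in effect and Othor is at UTC+10:00.
09:00 local − 10h = 23:00 UTC (rolling into the previous day, 11 March 2033).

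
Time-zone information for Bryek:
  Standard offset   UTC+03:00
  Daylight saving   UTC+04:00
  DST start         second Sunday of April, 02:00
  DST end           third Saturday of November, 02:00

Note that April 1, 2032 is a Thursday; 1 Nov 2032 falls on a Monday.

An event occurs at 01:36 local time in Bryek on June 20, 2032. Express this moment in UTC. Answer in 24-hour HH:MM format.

1 April 2032 is a Thursday, so the first Sunday is April 4 and the second is April 11.
1 November 2032 is a Monday, so the first Saturday is November 6 and the third is November 20.
June 20, 2032 falls between 11 April and 20 November, so daylight saving is in effect and Bryek is at UTC+04:00.
01:36 local − 4h = 21:36 UTC (rolling into the previous day, 19 June 2032).

21:36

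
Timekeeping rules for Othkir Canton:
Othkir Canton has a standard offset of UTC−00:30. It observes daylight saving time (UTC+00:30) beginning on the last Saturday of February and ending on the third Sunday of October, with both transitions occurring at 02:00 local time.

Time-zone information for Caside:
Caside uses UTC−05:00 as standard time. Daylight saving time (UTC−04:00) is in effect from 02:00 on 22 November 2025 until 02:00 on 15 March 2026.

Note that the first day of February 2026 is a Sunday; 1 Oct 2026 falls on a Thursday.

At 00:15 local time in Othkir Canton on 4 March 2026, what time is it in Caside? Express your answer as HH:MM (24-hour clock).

1 February 2026 is a Sunday, so Saturdays fall on 7, 14, 21, 28; the last is February 28.
1 October 2026 is a Thursday, so the first Sunday is October 4 and the third is October 18.
4 March 2026 falls between 28 February and 18 October, so daylight saving is in effect and Othkir Canton is at UTC+00:30.
00:15 Othkir Canton − 0h30m = 23:45 UTC (rolling into the previous day, 3 March 2026).
At the standard offset (UTC−05:00), 23:45 UTC − 5h = 18:45 Caside standard time.
Daylight saving runs 22 November 2025 – 15 March 2026; the standard-time date in Caside, 3 March 2026, is inside that window, so Caside is at UTC−04:00.
23:45 UTC − 4h = 19:45 Caside.

19:45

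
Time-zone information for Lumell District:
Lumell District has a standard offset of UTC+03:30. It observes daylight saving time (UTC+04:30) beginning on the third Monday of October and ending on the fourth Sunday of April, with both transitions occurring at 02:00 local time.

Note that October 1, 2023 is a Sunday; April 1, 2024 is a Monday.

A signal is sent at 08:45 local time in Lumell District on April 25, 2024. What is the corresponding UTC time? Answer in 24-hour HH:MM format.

1 October 2023 is a Sunday, so the first Monday is October 2 and the third is October 16.
1 April 2024 is a Monday, so the first Sunday is April 7 and the fourth is April 28.
April 25, 2024 falls between 16 October 2023 and 28 April 2024, so daylight saving is in effect and Lumell District is at UTC+04:30.
08:45 local − 4h30m = 04:15 UTC.

04:15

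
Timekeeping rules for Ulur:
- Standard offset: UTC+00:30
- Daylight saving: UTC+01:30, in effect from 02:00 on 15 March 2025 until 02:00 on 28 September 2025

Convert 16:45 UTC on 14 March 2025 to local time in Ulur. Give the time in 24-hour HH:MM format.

17:15

At the standard offset (UTC+00:30), 16:45 UTC + 0h30m = 17:15 Ulur standard time.
Daylight saving runs 15 March – 28 September; the standard-time date in Ulur, 14 March 2025, is outside that window, so Ulur is on standard time at UTC+00:30.
16:45 UTC + 0h30m = 17:15 local.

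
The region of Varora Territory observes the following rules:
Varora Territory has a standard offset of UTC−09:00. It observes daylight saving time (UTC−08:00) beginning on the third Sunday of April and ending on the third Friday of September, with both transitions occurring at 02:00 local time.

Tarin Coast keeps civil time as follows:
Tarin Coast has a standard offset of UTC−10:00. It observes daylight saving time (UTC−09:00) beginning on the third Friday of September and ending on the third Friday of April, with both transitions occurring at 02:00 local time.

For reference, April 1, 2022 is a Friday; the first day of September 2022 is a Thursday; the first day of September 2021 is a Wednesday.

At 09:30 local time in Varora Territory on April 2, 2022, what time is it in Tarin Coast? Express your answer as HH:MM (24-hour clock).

1 April 2022 is a Friday, so the first Sunday is April 3 and the third is April 17.
1 September 2022 is a Thursday, so the first Friday is September 2 and the third is September 16.
April 2, 2022 is outside the daylight-saving period (17 April – 16 September), so Varora Territory is on standard time, UTC−09:00.
09:30 Varora Territory + 9h = 18:30 UTC.
1 September 2021 is a Wednesday, so the first Friday is September 3 and the third is September 17.
1 April 2022 is a Friday, so the first Friday is April 1 and the third is April 15.
At the standard offset (UTC−10:00), 18:30 UTC − 10h = 08:30 Tarin Coast standard time.
The standard-time date in Tarin Coast, April 2, 2022, lies within the daylight-saving period (17 September 2021 – 15 April 2022), so Tarin Coast is on daylight time, UTC−09:00.
18:30 UTC − 9h = 09:30 Tarin Coast.

09:30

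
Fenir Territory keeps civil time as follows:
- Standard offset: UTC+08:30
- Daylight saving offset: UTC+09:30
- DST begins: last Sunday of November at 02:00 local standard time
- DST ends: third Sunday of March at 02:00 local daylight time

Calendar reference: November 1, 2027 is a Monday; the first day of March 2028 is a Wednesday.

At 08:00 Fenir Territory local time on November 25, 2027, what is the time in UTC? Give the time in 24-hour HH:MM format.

1 November 2027 is a Monday, so Sundays fall on 7, 14, 21, 28; the last is November 28.
1 March 2028 is a Wednesday, so the first Sunday is March 5 and the third is March 19.
Daylight saving runs 28 November 2027 – 19 March 2028; November 25, 2027 is outside that window, so Fenir Territory is on standard time at UTC+08:30.
08:00 local − 8h30m = 23:30 UTC (rolling into the previous day, 24 November 2027).

23:30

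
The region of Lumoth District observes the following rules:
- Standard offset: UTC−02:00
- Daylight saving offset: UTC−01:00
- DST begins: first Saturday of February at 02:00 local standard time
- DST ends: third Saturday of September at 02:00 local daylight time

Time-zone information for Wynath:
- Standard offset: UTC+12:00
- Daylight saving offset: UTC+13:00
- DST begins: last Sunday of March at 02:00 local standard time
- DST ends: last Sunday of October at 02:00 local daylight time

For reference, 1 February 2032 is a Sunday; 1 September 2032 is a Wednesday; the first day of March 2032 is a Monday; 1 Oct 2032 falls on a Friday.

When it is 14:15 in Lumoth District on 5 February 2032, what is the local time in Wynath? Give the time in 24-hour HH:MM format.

1 February 2032 is a Sunday, so the first Saturday is February 7.
1 September 2032 is a Wednesday, so the first Saturday is September 4 and the third is September 18.
5 February 2032 does not fall between 7 February and 18 September, so daylight saving is not in effect and Lumoth District is at UTC−02:00.
14:15 Lumoth District + 2h = 16:15 UTC.
1 March 2032 is a Monday, so Sundays fall on 7, 14, 21, 28; the last is March 28.
1 October 2032 is a Friday, so Sundays fall on 3, 10, 17, 24, 31; the last is October 31.
At the standard offset (UTC+12:00), 16:15 UTC + 12h = 04:15 Wynath standard time (rolling into the next day, 6 February 2032).
Daylight saving runs 28 March – 31 October; the standard-time date in Wynath, 6 February 2032, is outside that window, so Wynath is on standard time at UTC+12:00.
16:15 UTC + 12h = 04:15 Wynath (rolling into the next day, 6 February 2032).

04:15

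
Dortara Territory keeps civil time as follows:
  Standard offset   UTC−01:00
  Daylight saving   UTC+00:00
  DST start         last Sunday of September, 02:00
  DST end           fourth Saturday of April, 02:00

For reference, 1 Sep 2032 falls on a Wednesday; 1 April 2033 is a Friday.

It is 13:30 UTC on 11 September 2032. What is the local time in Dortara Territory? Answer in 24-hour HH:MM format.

12:30

1 September 2032 is a Wednesday, so Sundays fall on 5, 12, 19, 26; the last is September 26.
1 April 2033 is a Friday, so the first Saturday is April 2 and the fourth is April 23.
At the standard offset (UTC−01:00), 13:30 UTC − 1h = 12:30 Dortara Territory standard time.
The standard-time date in Dortara Territory, 11 September 2032, is outside the daylight-saving period (26 September 2032 – 23 April 2033), so Dortara Territory is on standard time, UTC−01:00.
13:30 UTC − 1h = 12:30 local.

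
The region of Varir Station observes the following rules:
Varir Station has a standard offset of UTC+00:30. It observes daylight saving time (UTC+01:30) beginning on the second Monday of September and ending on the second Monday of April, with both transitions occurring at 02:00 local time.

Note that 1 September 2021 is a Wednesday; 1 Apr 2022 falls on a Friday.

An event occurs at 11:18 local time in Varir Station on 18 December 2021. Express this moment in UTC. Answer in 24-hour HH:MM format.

09:48

1 September 2021 is a Wednesday, so the first Monday is September 6 and the second is September 13.
1 April 2022 is a Friday, so the first Monday is April 4 and the second is April 11.
Daylight saving runs 13 September 2021 – 11 April 2022; 18 December 2021 is inside that window, so Varir Station is at UTC+01:30.
11:18 local − 1h30m = 09:48 UTC.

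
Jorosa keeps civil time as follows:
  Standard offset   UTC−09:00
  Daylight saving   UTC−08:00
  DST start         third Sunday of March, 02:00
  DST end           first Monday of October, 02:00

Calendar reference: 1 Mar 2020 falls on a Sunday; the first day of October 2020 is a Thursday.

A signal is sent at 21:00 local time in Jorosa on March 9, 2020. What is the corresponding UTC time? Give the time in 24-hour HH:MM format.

1 March 2020 is a Sunday, so the first Sunday is March 1 and the third is March 15.
1 October 2020 is a Thursday, so the first Monday is October 5.
March 9, 2020 is outside the daylight-saving period (15 March – 5 October), so Jorosa is on standard time, UTC−09:00.
21:00 local + 9h = 06:00 UTC (rolling into the next day, 10 March 2020).

06:00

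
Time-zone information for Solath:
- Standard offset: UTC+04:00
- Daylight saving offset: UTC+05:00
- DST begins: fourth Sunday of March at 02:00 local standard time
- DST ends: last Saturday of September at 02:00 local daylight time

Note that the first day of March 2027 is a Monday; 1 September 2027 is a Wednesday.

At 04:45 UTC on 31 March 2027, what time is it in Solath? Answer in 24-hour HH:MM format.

1 March 2027 is a Monday, so the first Sunday is March 7 and the fourth is March 28.
1 September 2027 is a Wednesday, so Saturdays fall on 4, 11, 18, 25; the last is September 25.
At the standard offset (UTC+04:00), 04:45 UTC + 4h = 08:45 Solath standard time.
Daylight saving runs 28 March – 25 September; the standard-time date in Solath, 31 March 2027, is inside that window, so Solath is at UTC+05:00.
04:45 UTC + 5h = 09:45 local.

09:45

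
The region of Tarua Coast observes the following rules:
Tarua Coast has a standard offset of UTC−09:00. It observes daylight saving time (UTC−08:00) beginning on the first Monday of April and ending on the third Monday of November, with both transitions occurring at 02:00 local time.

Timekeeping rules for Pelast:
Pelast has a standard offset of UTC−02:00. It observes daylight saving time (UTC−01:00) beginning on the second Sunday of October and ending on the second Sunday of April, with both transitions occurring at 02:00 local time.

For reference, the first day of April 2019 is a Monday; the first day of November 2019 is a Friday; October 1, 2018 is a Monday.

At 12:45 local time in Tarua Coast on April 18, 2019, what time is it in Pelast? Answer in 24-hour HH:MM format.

1 April 2019 is a Monday, so the first Monday is April 1.
1 November 2019 is a Friday, so the first Monday is November 4 and the third is November 18.
April 18, 2019 falls between 1 April and 18 November, so daylight saving is in effect and Tarua Coast is at UTC−08:00.
12:45 Tarua Coast + 8h = 20:45 UTC.
1 October 2018 is a Monday, so the first Sunday is October 7 and the second is October 14.
1 April 2019 is a Monday, so the first Sunday is April 7 and the second is April 14.
At the standard offset (UTC−02:00), 20:45 UTC − 2h = 18:45 Pelast standard time.
The standard-time date in Pelast, April 18, 2019, is outside the daylight-saving period (14 October 2018 – 14 April 2019), so Pelast is on standard time, UTC−02:00.
20:45 UTC − 2h = 18:45 Pelast.

18:45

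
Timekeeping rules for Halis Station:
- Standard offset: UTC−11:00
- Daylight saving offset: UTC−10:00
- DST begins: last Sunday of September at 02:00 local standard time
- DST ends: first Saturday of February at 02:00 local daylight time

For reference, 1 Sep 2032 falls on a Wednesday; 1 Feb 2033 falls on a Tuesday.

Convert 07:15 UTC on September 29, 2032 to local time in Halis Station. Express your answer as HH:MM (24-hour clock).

21:15

1 September 2032 is a Wednesday, so Sundays fall on 5, 12, 19, 26; the last is September 26.
1 February 2033 is a Tuesday, so the first Saturday is February 5.
At the standard offset (UTC−11:00), 07:15 UTC − 11h = 20:15 Halis Station standard time (rolling into the previous day, 28 September 2032).
The standard-time date in Halis Station, September 28, 2032, lies within the daylight-saving period (26 September 2032 – 5 February 2033), so Halis Station is on daylight time, UTC−10:00.
07:15 UTC − 10h = 21:15 local (rolling into the previous day, 28 September 2032).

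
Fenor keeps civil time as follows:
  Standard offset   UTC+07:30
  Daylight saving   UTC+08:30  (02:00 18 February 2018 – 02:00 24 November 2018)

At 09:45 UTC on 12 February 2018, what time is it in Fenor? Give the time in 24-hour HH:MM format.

17:15

At the standard offset (UTC+07:30), 09:45 UTC + 7h30m = 17:15 Fenor standard time.
The standard-time date in Fenor, 12 February 2018, does not fall between 18 February and 24 November, so daylight saving is not in effect and Fenor is at UTC+07:30.
09:45 UTC + 7h30m = 17:15 local.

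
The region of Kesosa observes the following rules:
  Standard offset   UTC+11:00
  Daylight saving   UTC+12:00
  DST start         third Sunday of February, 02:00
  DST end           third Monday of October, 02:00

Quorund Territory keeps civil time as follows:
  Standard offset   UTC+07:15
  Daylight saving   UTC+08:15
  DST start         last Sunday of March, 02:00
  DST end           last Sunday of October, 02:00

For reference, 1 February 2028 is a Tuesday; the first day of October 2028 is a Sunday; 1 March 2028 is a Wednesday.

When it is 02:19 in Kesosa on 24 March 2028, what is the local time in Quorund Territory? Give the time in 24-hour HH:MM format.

1 February 2028 is a Tuesday, so the first Sunday is February 6 and the third is February 20.
1 October 2028 is a Sunday, so the first Monday is October 2 and the third is October 16.
24 March 2028 lies within the daylight-saving period (20 February – 16 October), so Kesosa is on daylight time, UTC+12:00.
02:19 Kesosa − 12h = 14:19 UTC (rolling into the previous day, 23 March 2028).
1 March 2028 is a Wednesday, so Sundays fall on 5, 12, 19, 26; the last is March 26.
1 October 2028 is a Sunday, so Sundays fall on 1, 8, 15, 22, 29; the last is October 29.
At the standard offset (UTC+07:15), 14:19 UTC + 7h15m = 21:34 Quorund Territory standard time.
The standard-time date in Quorund Territory, 23 March 2028, is outside the daylight-saving period (26 March – 29 October), so Quorund Territory is on standard time, UTC+07:15.
14:19 UTC + 7h15m = 21:34 Quorund Territory.

21:34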